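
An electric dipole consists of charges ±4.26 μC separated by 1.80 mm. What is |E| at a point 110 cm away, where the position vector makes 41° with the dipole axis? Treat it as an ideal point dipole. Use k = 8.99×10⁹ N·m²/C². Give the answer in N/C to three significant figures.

Dipole moment p = qd = (4.26×10⁻⁶ C)(0.00180 m) = 7.668×10⁻⁹ C·m.
At angle θ the dipole field magnitude is E = (kp/r³)·√(1 + 3cos²θ).
kp/r³ = (8.99×10⁹)(7.668×10⁻⁹) / (1.10)³ = 51.79 N/C.
√(1 + 3cos²41°) = √(1 + 3·0.5696) = √2.7088 ≈ 1.6458.
E ≈ 51.79 × 1.646 = 85.24 N/C.

E ≈ 85.2 N/C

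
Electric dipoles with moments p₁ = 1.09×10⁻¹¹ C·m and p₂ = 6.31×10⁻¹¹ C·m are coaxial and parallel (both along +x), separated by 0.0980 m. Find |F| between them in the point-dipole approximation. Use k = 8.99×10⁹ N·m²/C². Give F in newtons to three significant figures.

On-axis field of dipole 1 at distance r: E = 2kp₁/r³. Force on dipole 2 is F = p₂·dE/dr (gradient along axis).
dE/dr = −6kp₁/r⁴, so |F| = 6kp₁p₂/r⁴ (attractive for aligned moments).
F = 6(8.99×10⁹)(1.09×10⁻¹¹)(6.31×10⁻¹¹)/(0.0980)⁴ = 4.022×10⁻⁷ N.

F ≈ 4.02×10⁻⁷ N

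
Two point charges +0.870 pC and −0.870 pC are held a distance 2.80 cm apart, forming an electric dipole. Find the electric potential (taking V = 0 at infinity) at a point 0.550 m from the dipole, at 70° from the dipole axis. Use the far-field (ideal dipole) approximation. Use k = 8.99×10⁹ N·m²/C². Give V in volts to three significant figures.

V ≈ 2.48×10⁻⁴ V

Dipole moment p = qd = (8.70×10⁻¹³ C)(0.0280 m) = 2.436×10⁻¹⁴ C·m.
The dipole potential is V = kp cosθ / r².
V = (8.99×10⁹)(2.436×10⁻¹⁴)·cos70° / (0.550)² = 2.476×10⁻⁴ V.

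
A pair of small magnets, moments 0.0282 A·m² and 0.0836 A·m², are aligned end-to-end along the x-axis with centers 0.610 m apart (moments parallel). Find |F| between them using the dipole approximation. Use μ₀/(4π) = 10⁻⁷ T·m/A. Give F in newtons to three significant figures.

F ≈ 1.02×10⁻⁸ N

On-axis B of dipole 1: B = (μ₀/4π)·2m₁/r³. Force on dipole 2: F = m₂·dB/dr.
dB/dr = −(μ₀/4π)·6m₁/r⁴, so |F| = (μ₀/4π)·6m₁m₂/r⁴.
F = 6(10⁻⁷)(0.0282)(0.0836)/(0.610)⁴ = 1.022×10⁻⁸ N.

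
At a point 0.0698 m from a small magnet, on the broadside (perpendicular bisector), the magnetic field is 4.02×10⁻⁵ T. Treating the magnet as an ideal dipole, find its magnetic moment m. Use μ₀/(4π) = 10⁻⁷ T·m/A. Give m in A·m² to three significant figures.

In the equatorial plane B = (μ₀/4π)·m/r³, so m = Br³·4π/(μ₀).
m = (4.02×10⁻⁵)·(0.0698)³ / (10⁻⁷) = 0.1367 A·m².

m ≈ 0.137 A·m²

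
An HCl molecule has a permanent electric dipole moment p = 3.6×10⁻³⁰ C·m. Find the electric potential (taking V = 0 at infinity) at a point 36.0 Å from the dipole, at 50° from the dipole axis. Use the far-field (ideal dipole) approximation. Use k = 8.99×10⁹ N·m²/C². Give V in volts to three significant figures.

The dipole potential is V = kp cosθ / r².
V = (8.99×10⁹)(3.60×10⁻³⁰)·cos50° / (3.60×10⁻⁹)² = 0.001605 V.

V ≈ 0.00161 V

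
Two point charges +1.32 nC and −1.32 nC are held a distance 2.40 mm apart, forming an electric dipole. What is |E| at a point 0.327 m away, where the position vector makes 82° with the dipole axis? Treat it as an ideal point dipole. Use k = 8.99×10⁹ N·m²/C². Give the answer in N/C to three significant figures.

E ≈ 0.838 N/C

Dipole moment p = qd = (1.32×10⁻⁹ C)(0.00240 m) = 3.168×10⁻¹² C·m.
At angle θ the dipole field magnitude is E = (kp/r³)·√(1 + 3cos²θ).
kp/r³ = (8.99×10⁹)(3.168×10⁻¹²) / (0.327)³ = 0.8145 N/C.
√(1 + 3cos²82°) = √(1 + 3·0.0194) = √1.0581 ≈ 1.0286.
E ≈ 0.8145 × 1.029 = 0.8379 N/C.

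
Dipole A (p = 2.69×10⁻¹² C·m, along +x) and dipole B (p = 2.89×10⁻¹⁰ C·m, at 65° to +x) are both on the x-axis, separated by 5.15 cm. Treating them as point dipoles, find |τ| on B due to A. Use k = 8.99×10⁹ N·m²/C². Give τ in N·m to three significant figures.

τ ≈ 9.27×10⁻⁸ N·m

The second dipole sits on the axis of the first, so the field there is axial: E₁ = 2kp₁/r³ along +x.
E₁ = 2(8.99×10⁹)(2.69×10⁻¹²)/(0.0515)³ = 354.1 N/C.
Torque on the second dipole: τ = p₂ E₁ sinθ.
τ = (2.89×10⁻¹⁰)(354.1)·sin65° = 9.275×10⁻⁸ N·m.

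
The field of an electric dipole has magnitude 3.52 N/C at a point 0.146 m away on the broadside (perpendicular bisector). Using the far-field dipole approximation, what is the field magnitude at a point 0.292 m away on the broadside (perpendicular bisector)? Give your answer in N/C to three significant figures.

Dipole fields scale as 1/r³ in the far field; the geometry is the same at both points.
E₂ = E₁ · (r₁/r₂)³ = 3.52 · (0.146/0.292)³.
(r₁/r₂)³ = (0.5)³ = 0.125.
E₂ ≈ 0.4400 N/C.

E ≈ 0.440 N/C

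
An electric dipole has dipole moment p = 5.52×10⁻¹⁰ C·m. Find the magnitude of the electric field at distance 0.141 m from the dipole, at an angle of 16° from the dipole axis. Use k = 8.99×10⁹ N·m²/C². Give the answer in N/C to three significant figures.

At angle θ the dipole field magnitude is E = (kp/r³)·√(1 + 3cos²θ).
kp/r³ = (8.99×10⁹)(5.52×10⁻¹⁰) / (0.141)³ = 1770 N/C.
√(1 + 3cos²16°) = √(1 + 3·0.9240) = √3.7721 ≈ 1.9422.
E ≈ 1770 × 1.942 = 3438 N/C.

E ≈ 3440 N/C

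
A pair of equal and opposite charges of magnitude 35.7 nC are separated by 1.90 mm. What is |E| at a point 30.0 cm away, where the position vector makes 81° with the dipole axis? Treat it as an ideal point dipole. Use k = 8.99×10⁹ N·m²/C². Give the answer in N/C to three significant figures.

Dipole moment p = qd = (3.57×10⁻⁸ C)(0.00190 m) = 6.783×10⁻¹¹ C·m.
At angle θ the dipole field magnitude is E = (kp/r³)·√(1 + 3cos²θ).
kp/r³ = (8.99×10⁹)(6.783×10⁻¹¹) / (0.300)³ = 22.58 N/C.
√(1 + 3cos²81°) = √(1 + 3·0.0245) = √1.0734 ≈ 1.0361.
E ≈ 22.58 × 1.036 = 23.40 N/C.

E ≈ 23.4 N/C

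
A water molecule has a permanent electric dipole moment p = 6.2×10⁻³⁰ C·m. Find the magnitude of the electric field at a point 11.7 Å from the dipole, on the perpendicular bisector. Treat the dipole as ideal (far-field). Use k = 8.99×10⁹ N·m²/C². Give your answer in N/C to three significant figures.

E ≈ 3.48×10⁷ N/C

On the perpendicular bisector E = kp/r³ (half the axial value at the same distance).
E = (8.99×10⁹)(6.20×10⁻³⁰) / (1.17×10⁻⁹)³ = 3.480×10⁷ N/C.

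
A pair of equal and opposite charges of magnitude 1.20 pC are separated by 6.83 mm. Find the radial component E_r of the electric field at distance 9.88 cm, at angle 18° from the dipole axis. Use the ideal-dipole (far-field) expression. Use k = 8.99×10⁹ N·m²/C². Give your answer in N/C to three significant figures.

Dipole moment p = qd = (1.20×10⁻¹² C)(0.00683 m) = 8.196×10⁻¹⁵ C·m.
For a dipole, E_r = (2kp cosθ)/r³.
kp/r³ = (8.99×10⁹)(8.196×10⁻¹⁵)/(0.0988)³ = 0.07640 N/C.
E_r = 2·0.07640·cos18° = 0.1453 N/C.

E_r ≈ 0.145 N/C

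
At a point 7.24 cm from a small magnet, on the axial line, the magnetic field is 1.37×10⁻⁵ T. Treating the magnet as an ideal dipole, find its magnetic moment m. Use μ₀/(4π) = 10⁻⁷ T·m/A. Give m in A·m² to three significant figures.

m ≈ 0.0260 A·m²

On axis B = (μ₀/4π)·2m/r³, so m = Br³·4π/(μ₀·2).
m = (1.37×10⁻⁵)·(0.0724)³ / (2·10⁻⁷) = 0.02600 A·m².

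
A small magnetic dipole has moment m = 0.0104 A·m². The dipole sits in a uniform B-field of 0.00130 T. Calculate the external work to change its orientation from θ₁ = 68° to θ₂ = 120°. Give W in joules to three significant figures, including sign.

W_ext = ΔU = −mB cosθ₂ + mB cosθ₁ = mB(cosθ₁ − cosθ₂).
W = (0.0104)(0.00130)·(cos68° − cos120°) = (1.352×10⁻⁵)·(+0.8746) = 1.182×10⁻⁵ J.

W ≈ 1.18×10⁻⁵ J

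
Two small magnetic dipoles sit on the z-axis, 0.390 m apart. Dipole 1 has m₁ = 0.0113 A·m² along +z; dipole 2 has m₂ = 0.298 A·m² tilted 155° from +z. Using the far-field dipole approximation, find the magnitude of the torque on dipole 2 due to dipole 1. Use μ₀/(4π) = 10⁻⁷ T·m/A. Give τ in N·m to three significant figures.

Dipole B is on the axis of dipole A, so B₁ there is axial: B₁ = (μ₀/4π)·2m₁/r³ along +z.
B₁ = 2(10⁻⁷)(0.0113)/(0.390)³ = 3.810×10⁻⁸ T.
τ = m₂ B₁ sinθ.
τ = (0.298)(3.810×10⁻⁸)·sin155° = 4.798×10⁻⁹ N·m.

τ ≈ 4.80×10⁻⁹ N·m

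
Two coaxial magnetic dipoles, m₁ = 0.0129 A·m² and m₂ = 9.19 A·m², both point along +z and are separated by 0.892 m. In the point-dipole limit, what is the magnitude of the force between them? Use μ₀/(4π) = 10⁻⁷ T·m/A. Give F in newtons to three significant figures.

On-axis B of dipole 1: B = (μ₀/4π)·2m₁/r³. Force on dipole 2: F = m₂·dB/dr.
dB/dr = −(μ₀/4π)·6m₁/r⁴, so |F| = (μ₀/4π)·6m₁m₂/r⁴.
F = 6(10⁻⁷)(0.0129)(9.19)/(0.892)⁴ = 1.124×10⁻⁷ N.

F ≈ 1.12×10⁻⁷ N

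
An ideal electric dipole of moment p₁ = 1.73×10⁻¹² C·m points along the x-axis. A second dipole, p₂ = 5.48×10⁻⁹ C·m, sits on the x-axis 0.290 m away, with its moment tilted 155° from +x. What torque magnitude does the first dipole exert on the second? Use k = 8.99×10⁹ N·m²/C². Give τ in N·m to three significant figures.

τ ≈ 2.95×10⁻⁹ N·m

The second dipole sits on the axis of the first, so the field there is axial: E₁ = 2kp₁/r³ along +x.
E₁ = 2(8.99×10⁹)(1.73×10⁻¹²)/(0.290)³ = 1.275 N/C.
Torque on the second dipole: τ = p₂ E₁ sinθ.
τ = (5.48×10⁻⁹)(1.275)·sin155° = 2.954×10⁻⁹ N·m.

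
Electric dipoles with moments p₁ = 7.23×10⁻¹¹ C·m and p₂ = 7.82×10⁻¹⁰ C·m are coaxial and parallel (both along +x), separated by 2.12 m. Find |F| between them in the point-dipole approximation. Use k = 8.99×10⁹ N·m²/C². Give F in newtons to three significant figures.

On-axis field of dipole 1 at distance r: E = 2kp₁/r³. Force on dipole 2 is F = p₂·dE/dr (gradient along axis).
dE/dr = −6kp₁/r⁴, so |F| = 6kp₁p₂/r⁴ (attractive for aligned moments).
F = 6(8.99×10⁹)(7.23×10⁻¹¹)(7.82×10⁻¹⁰)/(2.12)⁴ = 1.510×10⁻¹⁰ N.

F ≈ 1.51×10⁻¹⁰ N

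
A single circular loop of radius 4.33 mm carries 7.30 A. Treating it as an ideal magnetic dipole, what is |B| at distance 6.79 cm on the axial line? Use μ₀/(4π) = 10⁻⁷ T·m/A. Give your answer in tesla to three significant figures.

B ≈ 2.75×10⁻⁷ T

Magnetic moment m = IA = Iπa² = (7.30)·π·(0.00433)² = 4.30×10⁻⁴ A·m².
On axis B = (μ₀/4π)·2m/r³.
B = 2·(10⁻⁷)·(4.30×10⁻⁴) / (0.0679)³ = 2.747×10⁻⁷ T.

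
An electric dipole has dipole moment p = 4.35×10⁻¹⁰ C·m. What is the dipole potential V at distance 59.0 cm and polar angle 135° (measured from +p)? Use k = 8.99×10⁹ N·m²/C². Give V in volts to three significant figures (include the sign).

V ≈ -7.94 V

The dipole potential is V = kp cosθ / r².
V = (8.99×10⁹)(4.35×10⁻¹⁰)·cos135° / (0.590)² = -7.944 V.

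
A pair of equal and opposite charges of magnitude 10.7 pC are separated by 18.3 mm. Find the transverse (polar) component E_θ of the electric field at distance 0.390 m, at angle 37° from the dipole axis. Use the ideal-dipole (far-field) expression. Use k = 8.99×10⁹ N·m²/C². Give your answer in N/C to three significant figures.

E_θ ≈ 0.0179 N/C

Dipole moment p = qd = (1.07×10⁻¹¹ C)(0.0183 m) = 1.958×10⁻¹³ C·m.
For a dipole, E_θ = (kp sinθ)/r³.
kp/r³ = (8.99×10⁹)(1.958×10⁻¹³)/(0.390)³ = 0.02967 N/C.
E_θ = 0.02967·sin37° = 0.01786 N/C.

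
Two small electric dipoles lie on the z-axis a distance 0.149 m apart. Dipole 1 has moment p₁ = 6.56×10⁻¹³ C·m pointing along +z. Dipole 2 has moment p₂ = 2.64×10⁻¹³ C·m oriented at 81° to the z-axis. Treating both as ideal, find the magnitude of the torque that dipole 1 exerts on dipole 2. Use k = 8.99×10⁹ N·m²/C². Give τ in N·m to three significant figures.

The second dipole sits on the axis of the first, so the field there is axial: E₁ = 2kp₁/r³ along +z.
E₁ = 2(8.99×10⁹)(6.56×10⁻¹³)/(0.149)³ = 3.566 N/C.
Torque on the second dipole: τ = p₂ E₁ sinθ.
τ = (2.64×10⁻¹³)(3.566)·sin81° = 9.297×10⁻¹³ N·m.

τ ≈ 9.30×10⁻¹³ N·m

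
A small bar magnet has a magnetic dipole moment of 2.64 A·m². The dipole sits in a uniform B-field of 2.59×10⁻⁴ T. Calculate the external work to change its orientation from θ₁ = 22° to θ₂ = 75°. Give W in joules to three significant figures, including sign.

W ≈ 4.57×10⁻⁴ J

W_ext = ΔU = −mB cosθ₂ + mB cosθ₁ = mB(cosθ₁ − cosθ₂).
W = (2.64)(2.59×10⁻⁴)·(cos22° − cos75°) = (6.838×10⁻⁴)·(+0.6684) = 4.570×10⁻⁴ J.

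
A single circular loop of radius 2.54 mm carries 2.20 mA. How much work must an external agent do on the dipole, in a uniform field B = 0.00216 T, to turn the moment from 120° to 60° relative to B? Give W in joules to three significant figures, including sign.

Magnetic moment m = IA = Iπa² = (0.00220)·π·(0.00254)² = 4.459×10⁻⁸ A·m².
W_ext = ΔU = −mB cosθ₂ + mB cosθ₁ = mB(cosθ₁ − cosθ₂).
W = (4.459×10⁻⁸)(0.00216)·(cos120° − cos60°) = (9.631×10⁻¹¹)·(-1.0000) = -9.631×10⁻¹¹ J.

W ≈ -9.63×10⁻¹¹ J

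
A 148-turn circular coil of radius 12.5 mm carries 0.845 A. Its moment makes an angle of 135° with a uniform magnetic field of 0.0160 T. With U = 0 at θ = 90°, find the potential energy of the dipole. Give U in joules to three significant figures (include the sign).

m = NIA = NIπa² = 148·(0.845)·π·(0.0125)² = 0.06139 A·m².
U = −m·B = −mB cosθ.
U = −(0.06139)(0.0160)·cos135° = 6.945×10⁻⁴ J.

U ≈ 6.95×10⁻⁴ J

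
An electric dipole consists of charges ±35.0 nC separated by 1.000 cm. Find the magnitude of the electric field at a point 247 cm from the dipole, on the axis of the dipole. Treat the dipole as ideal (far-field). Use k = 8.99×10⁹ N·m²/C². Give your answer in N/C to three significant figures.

E ≈ 0.418 N/C

Dipole moment p = qd = (3.50×10⁻⁸ C)(0.0100 m) = 3.50×10⁻¹⁰ C·m.
On the dipole axis E = 2kp/r³.
E = 2·(8.99×10⁹)(3.50×10⁻¹⁰) / (2.47)³ = 0.4176 N/C.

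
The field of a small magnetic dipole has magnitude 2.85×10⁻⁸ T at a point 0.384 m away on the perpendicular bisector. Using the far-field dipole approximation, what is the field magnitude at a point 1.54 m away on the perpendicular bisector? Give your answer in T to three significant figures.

Dipole fields scale as 1/r³ in the far field; the geometry is the same at both points.
B₂ = B₁ · (r₁/r₂)³ = 2.85×10⁻⁸ · (0.384/1.54)³.
(r₁/r₂)³ = (0.2494)³ = 0.0155.
B₂ ≈ 4.419×10⁻¹⁰ T.

B ≈ 4.42×10⁻¹⁰ T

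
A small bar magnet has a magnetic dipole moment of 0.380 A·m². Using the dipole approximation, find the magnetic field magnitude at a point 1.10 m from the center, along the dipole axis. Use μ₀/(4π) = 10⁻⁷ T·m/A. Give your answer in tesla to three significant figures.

B ≈ 5.71×10⁻⁸ T

On axis B = (μ₀/4π)·2m/r³.
B = 2·(10⁻⁷)·(0.380) / (1.10)³ = 5.710×10⁻⁸ T.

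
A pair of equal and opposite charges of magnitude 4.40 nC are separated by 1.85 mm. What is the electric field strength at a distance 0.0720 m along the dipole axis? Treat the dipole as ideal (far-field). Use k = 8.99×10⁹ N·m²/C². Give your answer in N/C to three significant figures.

E ≈ 392 N/C

Dipole moment p = qd = (4.40×10⁻⁹ C)(0.00185 m) = 8.14×10⁻¹² C·m.
On the dipole axis E = 2kp/r³.
E = 2·(8.99×10⁹)(8.14×10⁻¹²) / (0.0720)³ = 392.1 N/C.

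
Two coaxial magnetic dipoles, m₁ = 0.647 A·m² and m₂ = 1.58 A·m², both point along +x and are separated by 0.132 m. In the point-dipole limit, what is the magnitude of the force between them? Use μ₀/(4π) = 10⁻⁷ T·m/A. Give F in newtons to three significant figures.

F ≈ 0.00202 N

On-axis B of dipole 1: B = (μ₀/4π)·2m₁/r³. Force on dipole 2: F = m₂·dB/dr.
dB/dr = −(μ₀/4π)·6m₁/r⁴, so |F| = (μ₀/4π)·6m₁m₂/r⁴.
F = 6(10⁻⁷)(0.647)(1.58)/(0.132)⁴ = 0.002020 N.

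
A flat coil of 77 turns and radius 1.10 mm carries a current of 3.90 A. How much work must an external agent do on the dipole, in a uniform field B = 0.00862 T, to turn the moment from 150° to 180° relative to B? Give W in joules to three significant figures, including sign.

W ≈ 1.32×10⁻⁶ J

m = NIA = NIπa² = 77·(3.90)·π·(0.00110)² = 0.001142 A·m².
W_ext = ΔU = −mB cosθ₂ + mB cosθ₁ = mB(cosθ₁ − cosθ₂).
W = (0.001142)(0.00862)·(cos150° − cos180°) = (9.844×10⁻⁶)·(+0.1340) = 1.319×10⁻⁶ J.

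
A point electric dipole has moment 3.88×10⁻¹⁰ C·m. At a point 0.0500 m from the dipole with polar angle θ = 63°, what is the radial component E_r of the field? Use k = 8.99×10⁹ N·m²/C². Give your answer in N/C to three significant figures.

For a dipole, E_r = (2kp cosθ)/r³.
kp/r³ = (8.99×10⁹)(3.88×10⁻¹⁰)/(0.0500)³ = 2.790×10⁴ N/C.
E_r = 2·2.790×10⁴·cos63° = 2.534×10⁴ N/C.

E_r ≈ 2.53×10⁴ N/C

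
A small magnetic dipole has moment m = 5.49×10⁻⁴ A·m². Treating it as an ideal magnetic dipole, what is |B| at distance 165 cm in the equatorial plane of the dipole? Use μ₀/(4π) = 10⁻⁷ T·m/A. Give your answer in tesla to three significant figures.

In the equatorial plane B = (μ₀/4π)·m/r³ (half the axial value).
B = (10⁻⁷)·(5.49×10⁻⁴) / (1.65)³ = 1.222×10⁻¹¹ T.

B ≈ 1.22×10⁻¹¹ T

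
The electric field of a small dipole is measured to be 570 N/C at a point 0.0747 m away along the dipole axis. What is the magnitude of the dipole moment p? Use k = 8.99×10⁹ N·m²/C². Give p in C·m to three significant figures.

On axis E = 2kp/r³, so p = Er³/(2k).
p = (570)·(0.0747)³ / (2·8.99×10⁹) = 1.321×10⁻¹¹ C·m.

p ≈ 1.32×10⁻¹¹ C·m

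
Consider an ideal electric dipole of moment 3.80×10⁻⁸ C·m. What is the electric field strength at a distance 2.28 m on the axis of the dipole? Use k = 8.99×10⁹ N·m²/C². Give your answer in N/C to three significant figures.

E ≈ 57.6 N/C

On the dipole axis E = 2kp/r³.
E = 2·(8.99×10⁹)(3.80×10⁻⁸) / (2.28)³ = 57.65 N/C.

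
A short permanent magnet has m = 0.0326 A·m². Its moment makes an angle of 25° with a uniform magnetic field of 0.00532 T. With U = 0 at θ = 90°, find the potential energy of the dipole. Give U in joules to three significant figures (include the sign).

U ≈ -1.57×10⁻⁴ J

U = −m·B = −mB cosθ.
U = −(0.0326)(0.00532)·cos25° = -1.572×10⁻⁴ J.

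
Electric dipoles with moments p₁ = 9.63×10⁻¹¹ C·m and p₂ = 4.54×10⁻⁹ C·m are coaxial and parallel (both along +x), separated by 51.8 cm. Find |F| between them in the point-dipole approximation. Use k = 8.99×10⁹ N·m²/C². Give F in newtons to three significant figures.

F ≈ 3.28×10⁻⁷ N

On-axis field of dipole 1 at distance r: E = 2kp₁/r³. Force on dipole 2 is F = p₂·dE/dr (gradient along axis).
dE/dr = −6kp₁/r⁴, so |F| = 6kp₁p₂/r⁴ (attractive for aligned moments).
F = 6(8.99×10⁹)(9.63×10⁻¹¹)(4.54×10⁻⁹)/(0.518)⁴ = 3.275×10⁻⁷ N.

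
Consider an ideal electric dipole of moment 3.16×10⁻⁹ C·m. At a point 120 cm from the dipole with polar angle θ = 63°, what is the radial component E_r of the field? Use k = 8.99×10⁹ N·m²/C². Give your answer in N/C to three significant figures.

E_r ≈ 14.9 N/C

For a dipole, E_r = (2kp cosθ)/r³.
kp/r³ = (8.99×10⁹)(3.16×10⁻⁹)/(1.20)³ = 16.44 N/C.
E_r = 2·16.44·cos63° = 14.93 N/C.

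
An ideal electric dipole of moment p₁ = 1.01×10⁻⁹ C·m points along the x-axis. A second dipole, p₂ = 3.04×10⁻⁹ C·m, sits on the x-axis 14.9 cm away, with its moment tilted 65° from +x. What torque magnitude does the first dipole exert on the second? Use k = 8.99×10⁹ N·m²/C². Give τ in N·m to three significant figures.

τ ≈ 1.51×10⁻⁵ N·m

The second dipole sits on the axis of the first, so the field there is axial: E₁ = 2kp₁/r³ along +x.
E₁ = 2(8.99×10⁹)(1.01×10⁻⁹)/(0.149)³ = 5490 N/C.
Torque on the second dipole: τ = p₂ E₁ sinθ.
τ = (3.04×10⁻⁹)(5490)·sin65° = 1.513×10⁻⁵ N·m.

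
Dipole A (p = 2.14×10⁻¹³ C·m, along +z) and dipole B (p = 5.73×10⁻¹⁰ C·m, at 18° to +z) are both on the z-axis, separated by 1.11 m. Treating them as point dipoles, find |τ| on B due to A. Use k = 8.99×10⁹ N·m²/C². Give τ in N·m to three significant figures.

The second dipole sits on the axis of the first, so the field there is axial: E₁ = 2kp₁/r³ along +z.
E₁ = 2(8.99×10⁹)(2.14×10⁻¹³)/(1.11)³ = 0.002813 N/C.
Torque on the second dipole: τ = p₂ E₁ sinθ.
τ = (5.73×10⁻¹⁰)(0.002813)·sin18° = 4.982×10⁻¹³ N·m.

τ ≈ 4.98×10⁻¹³ N·m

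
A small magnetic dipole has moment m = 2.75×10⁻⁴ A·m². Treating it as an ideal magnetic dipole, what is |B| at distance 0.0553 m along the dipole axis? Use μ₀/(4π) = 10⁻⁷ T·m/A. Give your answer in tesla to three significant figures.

B ≈ 3.25×10⁻⁷ T

On axis B = (μ₀/4π)·2m/r³.
B = 2·(10⁻⁷)·(2.75×10⁻⁴) / (0.0553)³ = 3.252×10⁻⁷ T.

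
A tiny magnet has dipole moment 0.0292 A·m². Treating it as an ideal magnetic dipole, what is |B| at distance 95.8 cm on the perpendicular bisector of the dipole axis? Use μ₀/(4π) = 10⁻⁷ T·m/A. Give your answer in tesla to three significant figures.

B ≈ 3.32×10⁻⁹ T

In the equatorial plane B = (μ₀/4π)·m/r³ (half the axial value).
B = (10⁻⁷)·(0.0292) / (0.958)³ = 3.321×10⁻⁹ T.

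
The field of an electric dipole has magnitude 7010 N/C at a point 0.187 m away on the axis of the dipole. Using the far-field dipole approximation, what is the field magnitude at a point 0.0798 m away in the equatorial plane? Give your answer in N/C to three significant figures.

Dipole fields scale as 1/r³ in the far field.
The axial field is twice the equatorial field at the same r, so the geometry factor is 1/2.
E₂ = E₁ · (1/2) · (r₁/r₂)³ = 7010 · 0.5 · (0.187/0.0798)³.
(r₁/r₂)³ = (2.343)³ = 12.87.
E₂ ≈ 4.510×10⁴ N/C.

E ≈ 4.51×10⁴ N/C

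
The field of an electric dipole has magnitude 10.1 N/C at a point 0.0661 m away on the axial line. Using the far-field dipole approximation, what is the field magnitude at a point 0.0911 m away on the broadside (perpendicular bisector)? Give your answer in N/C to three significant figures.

E ≈ 1.93 N/C

Dipole fields scale as 1/r³ in the far field.
The axial field is twice the equatorial field at the same r, so the geometry factor is 1/2.
E₂ = E₁ · (1/2) · (r₁/r₂)³ = 10.1 · 0.5 · (0.0661/0.0911)³.
(r₁/r₂)³ = (0.7256)³ = 0.382.
E₂ ≈ 1.929 N/C.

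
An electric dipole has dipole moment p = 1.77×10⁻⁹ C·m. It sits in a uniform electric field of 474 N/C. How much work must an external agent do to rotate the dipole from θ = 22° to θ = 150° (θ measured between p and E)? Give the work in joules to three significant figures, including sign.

W_ext = ΔU = U(θ₂) − U(θ₁) = −pE cosθ₂ − (−pE cosθ₁) = pE(cosθ₁ − cosθ₂).
W = (1.77×10⁻⁹)(474)·(cos22° − cos150°) = (8.390×10⁻⁷)·(+1.7932) = 1.504×10⁻⁶ J.

W ≈ 1.50×10⁻⁶ J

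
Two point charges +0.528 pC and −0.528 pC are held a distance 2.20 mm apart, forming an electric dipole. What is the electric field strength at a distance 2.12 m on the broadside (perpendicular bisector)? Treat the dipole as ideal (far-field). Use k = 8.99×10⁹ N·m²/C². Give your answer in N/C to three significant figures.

E ≈ 1.10×10⁻⁶ N/C

Dipole moment p = qd = (5.28×10⁻¹³ C)(0.00220 m) = 1.162×10⁻¹⁵ C·m.
In the equatorial plane E = kp/r³.
E = (8.99×10⁹)(1.162×10⁻¹⁵) / (2.12)³ = 1.096×10⁻⁶ N/C.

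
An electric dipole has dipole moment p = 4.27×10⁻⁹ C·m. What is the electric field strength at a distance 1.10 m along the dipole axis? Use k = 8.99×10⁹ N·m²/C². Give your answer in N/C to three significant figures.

E ≈ 57.7 N/C

On the dipole axis E = 2kp/r³.
E = 2·(8.99×10⁹)(4.27×10⁻⁹) / (1.10)³ = 57.68 N/C.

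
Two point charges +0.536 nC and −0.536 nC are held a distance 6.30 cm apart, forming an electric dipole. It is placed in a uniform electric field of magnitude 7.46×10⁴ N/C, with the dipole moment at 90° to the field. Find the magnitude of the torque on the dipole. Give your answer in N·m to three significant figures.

τ ≈ 2.52×10⁻⁶ N·m

Dipole moment p = qd = (5.36×10⁻¹⁰ C)(0.0630 m) = 3.377×10⁻¹¹ C·m.
Torque on an electric dipole: τ = pE sinθ.
τ = (3.377×10⁻¹¹)(7.46×10⁴)·sin90° = 2.519×10⁻⁶ N·m.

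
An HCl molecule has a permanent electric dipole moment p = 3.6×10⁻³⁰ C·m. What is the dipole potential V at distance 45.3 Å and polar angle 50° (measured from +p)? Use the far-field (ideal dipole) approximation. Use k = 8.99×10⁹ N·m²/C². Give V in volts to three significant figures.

The dipole potential is V = kp cosθ / r².
V = (8.99×10⁹)(3.60×10⁻³⁰)·cos50° / (4.53×10⁻⁹)² = 0.001014 V.

V ≈ 0.00101 V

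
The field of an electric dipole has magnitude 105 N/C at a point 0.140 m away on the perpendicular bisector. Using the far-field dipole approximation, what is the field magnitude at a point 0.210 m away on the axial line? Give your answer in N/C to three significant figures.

Dipole fields scale as 1/r³ in the far field.
The axial field is twice the equatorial field at the same r, so the geometry factor is 2/1.
E₂ = E₁ · (2/1) · (r₁/r₂)³ = 105 · 2 · (0.140/0.210)³.
(r₁/r₂)³ = (0.6667)³ = 0.2963.
E₂ ≈ 62.22 N/C.

E ≈ 62.2 N/C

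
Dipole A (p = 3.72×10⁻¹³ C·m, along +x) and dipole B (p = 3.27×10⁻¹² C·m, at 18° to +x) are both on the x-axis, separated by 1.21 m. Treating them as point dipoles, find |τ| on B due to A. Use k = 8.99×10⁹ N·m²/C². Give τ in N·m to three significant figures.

τ ≈ 3.82×10⁻¹⁵ N·m

The second dipole sits on the axis of the first, so the field there is axial: E₁ = 2kp₁/r³ along +x.
E₁ = 2(8.99×10⁹)(3.72×10⁻¹³)/(1.21)³ = 0.003776 N/C.
Torque on the second dipole: τ = p₂ E₁ sinθ.
τ = (3.27×10⁻¹²)(0.003776)·sin18° = 3.815×10⁻¹⁵ N·m.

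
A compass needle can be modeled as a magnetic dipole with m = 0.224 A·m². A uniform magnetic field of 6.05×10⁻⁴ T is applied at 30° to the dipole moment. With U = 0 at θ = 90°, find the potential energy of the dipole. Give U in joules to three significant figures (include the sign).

U ≈ -1.17×10⁻⁴ J

U = −m·B = −mB cosθ.
U = −(0.224)(6.05×10⁻⁴)·cos30° = -1.174×10⁻⁴ J.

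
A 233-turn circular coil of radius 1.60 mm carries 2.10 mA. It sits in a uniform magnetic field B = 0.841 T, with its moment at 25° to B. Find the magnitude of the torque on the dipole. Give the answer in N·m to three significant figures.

τ ≈ 1.40×10⁻⁶ N·m

m = NIA = NIπa² = 233·(0.00210)·π·(0.00160)² = 3.935×10⁻⁶ A·m².
Torque on a magnetic dipole: τ = mB sinθ.
τ = (3.935×10⁻⁶)(0.841)·sin25° = 1.399×10⁻⁶ N·m.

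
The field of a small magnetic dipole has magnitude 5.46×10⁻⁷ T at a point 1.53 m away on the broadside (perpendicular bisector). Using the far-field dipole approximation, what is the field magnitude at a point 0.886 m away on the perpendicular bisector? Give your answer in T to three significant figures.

Dipole fields scale as 1/r³ in the far field; the geometry is the same at both points.
B₂ = B₁ · (r₁/r₂)³ = 5.46×10⁻⁷ · (1.53/0.886)³.
(r₁/r₂)³ = (1.727)³ = 5.15.
B₂ ≈ 2.812×10⁻⁶ T.

B ≈ 2.81×10⁻⁶ T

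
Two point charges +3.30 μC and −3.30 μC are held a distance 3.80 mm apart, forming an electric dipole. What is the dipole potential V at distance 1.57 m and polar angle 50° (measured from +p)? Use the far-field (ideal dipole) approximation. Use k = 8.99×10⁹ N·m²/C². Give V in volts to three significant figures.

V ≈ 29.4 V

Dipole moment p = qd = (3.30×10⁻⁶ C)(0.00380 m) = 1.254×10⁻⁸ C·m.
The dipole potential is V = kp cosθ / r².
V = (8.99×10⁹)(1.254×10⁻⁸)·cos50° / (1.57)² = 29.40 V.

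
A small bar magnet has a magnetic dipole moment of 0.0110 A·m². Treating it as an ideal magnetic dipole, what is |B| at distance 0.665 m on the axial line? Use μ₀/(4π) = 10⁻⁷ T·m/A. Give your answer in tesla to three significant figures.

On axis B = (μ₀/4π)·2m/r³.
B = 2·(10⁻⁷)·(0.0110) / (0.665)³ = 7.481×10⁻⁹ T.

B ≈ 7.48×10⁻⁹ T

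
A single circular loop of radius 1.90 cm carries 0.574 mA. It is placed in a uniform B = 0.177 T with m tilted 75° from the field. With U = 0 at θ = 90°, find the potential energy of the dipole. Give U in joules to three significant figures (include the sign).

Magnetic moment m = IA = Iπa² = (5.74×10⁻⁴)·π·(0.0190)² = 6.51×10⁻⁷ A·m².
U = −m·B = −mB cosθ.
U = −(6.51×10⁻⁷)(0.177)·cos75° = -2.982×10⁻⁸ J.

U ≈ -2.98×10⁻⁸ J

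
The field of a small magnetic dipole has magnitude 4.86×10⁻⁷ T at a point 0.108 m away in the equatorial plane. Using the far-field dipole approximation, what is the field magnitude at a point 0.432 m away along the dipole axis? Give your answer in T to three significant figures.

B ≈ 1.52×10⁻⁸ T

Dipole fields scale as 1/r³ in the far field.
The axial field is twice the equatorial field at the same r, so the geometry factor is 2/1.
B₂ = B₁ · (2/1) · (r₁/r₂)³ = 4.86×10⁻⁷ · 2 · (0.108/0.432)³.
(r₁/r₂)³ = (0.25)³ = 0.01562.
B₂ ≈ 1.519×10⁻⁸ T.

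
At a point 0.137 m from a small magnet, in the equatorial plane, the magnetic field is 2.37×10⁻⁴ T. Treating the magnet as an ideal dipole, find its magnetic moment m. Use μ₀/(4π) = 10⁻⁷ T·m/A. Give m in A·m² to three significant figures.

In the equatorial plane B = (μ₀/4π)·m/r³, so m = Br³·4π/(μ₀).
m = (2.37×10⁻⁴)·(0.137)³ / (10⁻⁷) = 6.094 A·m².

m ≈ 6.09 A·m²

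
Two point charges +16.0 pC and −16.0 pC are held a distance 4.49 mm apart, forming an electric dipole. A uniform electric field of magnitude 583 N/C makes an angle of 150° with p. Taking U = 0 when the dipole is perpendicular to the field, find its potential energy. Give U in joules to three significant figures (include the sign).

Dipole moment p = qd = (1.60×10⁻¹¹ C)(0.00449 m) = 7.184×10⁻¹⁴ C·m.
U = −p·E = −pE cosθ.
U = −(7.184×10⁻¹⁴)(583)·cos150° = 3.627×10⁻¹¹ J.

U ≈ 3.63×10⁻¹¹ J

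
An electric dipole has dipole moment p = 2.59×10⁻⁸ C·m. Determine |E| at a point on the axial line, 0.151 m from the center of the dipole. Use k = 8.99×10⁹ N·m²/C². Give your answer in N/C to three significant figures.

E ≈ 1.35×10⁵ N/C

On the dipole axis E = 2kp/r³.
E = 2·(8.99×10⁹)(2.59×10⁻⁸) / (0.151)³ = 1.353×10⁵ N/C.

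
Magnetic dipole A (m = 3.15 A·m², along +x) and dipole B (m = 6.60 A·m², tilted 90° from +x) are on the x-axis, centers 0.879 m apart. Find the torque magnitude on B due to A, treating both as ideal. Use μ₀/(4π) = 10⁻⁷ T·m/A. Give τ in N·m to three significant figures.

Dipole B is on the axis of dipole A, so B₁ there is axial: B₁ = (μ₀/4π)·2m₁/r³ along +x.
B₁ = 2(10⁻⁷)(3.15)/(0.879)³ = 9.276×10⁻⁷ T.
τ = m₂ B₁ sinθ.
τ = (6.60)(9.276×10⁻⁷)·sin90° = 6.122×10⁻⁶ N·m.

τ ≈ 6.12×10⁻⁶ N·m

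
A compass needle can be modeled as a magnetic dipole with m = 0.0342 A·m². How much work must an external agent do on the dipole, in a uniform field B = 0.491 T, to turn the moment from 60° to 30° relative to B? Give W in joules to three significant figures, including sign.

W_ext = ΔU = −mB cosθ₂ + mB cosθ₁ = mB(cosθ₁ − cosθ₂).
W = (0.0342)(0.491)·(cos60° − cos30°) = (0.01679)·(-0.3660) = -0.006146 J.

W ≈ -0.00615 J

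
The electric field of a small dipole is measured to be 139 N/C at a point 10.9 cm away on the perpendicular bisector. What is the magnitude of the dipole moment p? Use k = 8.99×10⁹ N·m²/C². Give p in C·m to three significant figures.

p ≈ 2.00×10⁻¹¹ C·m

In the equatorial plane E = kp/r³, so p = Er³/(k).
p = (139)·(0.109)³ / (8.99×10⁹) = 2.002×10⁻¹¹ C·m.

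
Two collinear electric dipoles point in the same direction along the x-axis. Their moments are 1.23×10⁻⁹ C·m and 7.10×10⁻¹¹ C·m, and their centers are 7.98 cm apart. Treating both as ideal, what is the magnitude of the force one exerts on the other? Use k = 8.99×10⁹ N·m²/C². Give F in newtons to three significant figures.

F ≈ 1.16×10⁻⁴ N

On-axis field of dipole 1 at distance r: E = 2kp₁/r³. Force on dipole 2 is F = p₂·dE/dr (gradient along axis).
dE/dr = −6kp₁/r⁴, so |F| = 6kp₁p₂/r⁴ (attractive for aligned moments).
F = 6(8.99×10⁹)(1.23×10⁻⁹)(7.10×10⁻¹¹)/(0.0798)⁴ = 1.162×10⁻⁴ N.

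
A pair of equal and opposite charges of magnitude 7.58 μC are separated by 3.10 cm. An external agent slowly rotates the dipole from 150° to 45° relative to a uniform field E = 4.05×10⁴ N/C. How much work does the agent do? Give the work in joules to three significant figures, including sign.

W ≈ -0.0150 J

Dipole moment p = qd = (7.58×10⁻⁶ C)(0.0310 m) = 2.35×10⁻⁷ C·m.
W_ext = ΔU = U(θ₂) − U(θ₁) = −pE cosθ₂ − (−pE cosθ₁) = pE(cosθ₁ − cosθ₂).
W = (2.35×10⁻⁷)(4.05×10⁴)·(cos150° − cos45°) = (0.009518)·(-1.5731) = -0.01497 J.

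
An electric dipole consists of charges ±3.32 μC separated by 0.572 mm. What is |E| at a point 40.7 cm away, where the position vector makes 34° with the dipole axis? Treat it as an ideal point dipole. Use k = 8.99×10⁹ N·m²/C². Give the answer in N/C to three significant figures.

E ≈ 443 N/C

Dipole moment p = qd = (3.32×10⁻⁶ C)(5.72×10⁻⁴ m) = 1.899×10⁻⁹ C·m.
At angle θ the dipole field magnitude is E = (kp/r³)·√(1 + 3cos²θ).
kp/r³ = (8.99×10⁹)(1.899×10⁻⁹) / (0.407)³ = 253.2 N/C.
√(1 + 3cos²34°) = √(1 + 3·0.6873) = √3.0619 ≈ 1.7498.
E ≈ 253.2 × 1.750 = 443.1 N/C.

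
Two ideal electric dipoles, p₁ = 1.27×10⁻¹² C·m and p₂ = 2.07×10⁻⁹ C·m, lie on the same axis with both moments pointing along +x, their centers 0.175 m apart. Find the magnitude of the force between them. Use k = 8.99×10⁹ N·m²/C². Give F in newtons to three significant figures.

F ≈ 1.51×10⁻⁷ N

On-axis field of dipole 1 at distance r: E = 2kp₁/r³. Force on dipole 2 is F = p₂·dE/dr (gradient along axis).
dE/dr = −6kp₁/r⁴, so |F| = 6kp₁p₂/r⁴ (attractive for aligned moments).
F = 6(8.99×10⁹)(1.27×10⁻¹²)(2.07×10⁻⁹)/(0.175)⁴ = 1.512×10⁻⁷ N.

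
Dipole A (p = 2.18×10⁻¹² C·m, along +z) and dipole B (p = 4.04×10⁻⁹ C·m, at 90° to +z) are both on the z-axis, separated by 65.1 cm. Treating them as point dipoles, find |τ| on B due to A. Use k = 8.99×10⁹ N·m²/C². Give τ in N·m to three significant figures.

τ ≈ 5.74×10⁻¹⁰ N·m

The second dipole sits on the axis of the first, so the field there is axial: E₁ = 2kp₁/r³ along +z.
E₁ = 2(8.99×10⁹)(2.18×10⁻¹²)/(0.651)³ = 0.1421 N/C.
Torque on the second dipole: τ = p₂ E₁ sinθ.
τ = (4.04×10⁻⁹)(0.1421)·sin90° = 5.740×10⁻¹⁰ N·m.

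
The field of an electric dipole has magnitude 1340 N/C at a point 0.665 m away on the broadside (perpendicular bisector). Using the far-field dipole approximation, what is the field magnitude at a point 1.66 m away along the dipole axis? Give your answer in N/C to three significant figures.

E ≈ 172 N/C

Dipole fields scale as 1/r³ in the far field.
The axial field is twice the equatorial field at the same r, so the geometry factor is 2/1.
E₂ = E₁ · (2/1) · (r₁/r₂)³ = 1340 · 2 · (0.665/1.66)³.
(r₁/r₂)³ = (0.4006)³ = 0.06429.
E₂ ≈ 172.3 N/C.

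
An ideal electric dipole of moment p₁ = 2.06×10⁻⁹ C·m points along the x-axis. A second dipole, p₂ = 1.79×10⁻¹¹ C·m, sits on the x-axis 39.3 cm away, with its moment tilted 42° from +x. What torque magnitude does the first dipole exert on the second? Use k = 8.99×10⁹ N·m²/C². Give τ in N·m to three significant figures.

τ ≈ 7.31×10⁻⁹ N·m

The second dipole sits on the axis of the first, so the field there is axial: E₁ = 2kp₁/r³ along +x.
E₁ = 2(8.99×10⁹)(2.06×10⁻⁹)/(0.393)³ = 610.2 N/C.
Torque on the second dipole: τ = p₂ E₁ sinθ.
τ = (1.79×10⁻¹¹)(610.2)·sin42° = 7.309×10⁻⁹ N·m.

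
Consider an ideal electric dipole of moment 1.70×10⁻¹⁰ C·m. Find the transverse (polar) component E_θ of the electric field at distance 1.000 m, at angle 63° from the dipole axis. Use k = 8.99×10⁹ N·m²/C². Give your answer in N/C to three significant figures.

For a dipole, E_θ = (kp sinθ)/r³.
kp/r³ = (8.99×10⁹)(1.70×10⁻¹⁰)/(1.00)³ = 1.528 N/C.
E_θ = 1.528·sin63° = 1.362 N/C.

E_θ ≈ 1.36 N/C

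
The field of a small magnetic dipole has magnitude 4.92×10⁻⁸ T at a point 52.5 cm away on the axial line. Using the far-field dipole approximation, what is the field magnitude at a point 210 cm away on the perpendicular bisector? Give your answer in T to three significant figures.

B ≈ 3.84×10⁻¹⁰ T

Dipole fields scale as 1/r³ in the far field.
The axial field is twice the equatorial field at the same r, so the geometry factor is 1/2.
B₂ = B₁ · (1/2) · (r₁/r₂)³ = 4.92×10⁻⁸ · 0.5 · (52.5/210)³.
(r₁/r₂)³ = (0.25)³ = 0.01562.
B₂ ≈ 3.844×10⁻¹⁰ T.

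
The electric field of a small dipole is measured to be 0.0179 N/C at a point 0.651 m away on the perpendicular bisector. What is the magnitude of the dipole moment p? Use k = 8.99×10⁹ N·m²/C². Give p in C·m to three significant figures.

p ≈ 5.49×10⁻¹³ C·m

In the equatorial plane E = kp/r³, so p = Er³/(k).
p = (0.0179)·(0.651)³ / (8.99×10⁹) = 5.493×10⁻¹³ C·m.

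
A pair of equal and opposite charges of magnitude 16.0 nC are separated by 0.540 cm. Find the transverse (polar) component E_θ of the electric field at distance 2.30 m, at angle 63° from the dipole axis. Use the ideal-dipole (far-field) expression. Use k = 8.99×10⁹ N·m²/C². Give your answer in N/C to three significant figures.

E_θ ≈ 0.0569 N/C

Dipole moment p = qd = (1.60×10⁻⁸ C)(0.00540 m) = 8.64×10⁻¹¹ C·m.
For a dipole, E_θ = (kp sinθ)/r³.
kp/r³ = (8.99×10⁹)(8.64×10⁻¹¹)/(2.30)³ = 0.06384 N/C.
E_θ = 0.06384·sin63° = 0.05688 N/C.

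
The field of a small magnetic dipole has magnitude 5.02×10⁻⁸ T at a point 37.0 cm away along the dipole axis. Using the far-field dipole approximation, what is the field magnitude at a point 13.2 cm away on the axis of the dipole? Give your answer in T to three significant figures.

Dipole fields scale as 1/r³ in the far field; the geometry is the same at both points.
B₂ = B₁ · (r₁/r₂)³ = 5.02×10⁻⁸ · (37.0/13.2)³.
(r₁/r₂)³ = (2.803)³ = 22.02.
B₂ ≈ 1.106×10⁻⁶ T.

B ≈ 1.11×10⁻⁶ T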